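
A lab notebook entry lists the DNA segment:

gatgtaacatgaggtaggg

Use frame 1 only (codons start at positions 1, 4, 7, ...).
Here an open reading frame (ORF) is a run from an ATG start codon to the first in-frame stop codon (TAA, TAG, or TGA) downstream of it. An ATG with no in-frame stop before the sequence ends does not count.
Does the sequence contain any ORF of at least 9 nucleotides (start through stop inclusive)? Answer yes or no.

no

Frame 1: GAT GTA ACA TGA GGT AGG — no ATG→stop ORF.
Largest ORF found is 0 nucleotides < 9, so no.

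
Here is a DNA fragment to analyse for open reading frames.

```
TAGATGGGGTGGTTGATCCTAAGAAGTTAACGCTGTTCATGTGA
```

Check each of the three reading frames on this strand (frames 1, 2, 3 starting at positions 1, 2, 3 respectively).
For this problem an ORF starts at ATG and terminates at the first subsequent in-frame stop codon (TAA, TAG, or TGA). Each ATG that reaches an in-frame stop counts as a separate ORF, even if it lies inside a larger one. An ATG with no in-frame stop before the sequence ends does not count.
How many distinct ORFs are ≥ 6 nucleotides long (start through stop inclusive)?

2

Frame 1: TAG ATG GGG TGG TTG ATC CTA AGA AGT TAA CGC TGT TCA TGT — ATG at 4, stop TAA at 28 → 27 nt.
Frame 2: AGA TGG GGT GGT TGA TCC TAA GAA GTT AAC GCT GTT CAT GTG — no ATG→stop ORF.
Frame 3: GAT GGG GTG GTT GAT CCT AAG AAG TTA ACG CTG TTC ATG TGA — ATG at 39, stop TGA at 42 → 6 nt.
ORFs ≥ 6 nucleotides: frame 1 4–30 (27 nucleotides), frame 3 39–44 (6 nucleotides). Count = 2.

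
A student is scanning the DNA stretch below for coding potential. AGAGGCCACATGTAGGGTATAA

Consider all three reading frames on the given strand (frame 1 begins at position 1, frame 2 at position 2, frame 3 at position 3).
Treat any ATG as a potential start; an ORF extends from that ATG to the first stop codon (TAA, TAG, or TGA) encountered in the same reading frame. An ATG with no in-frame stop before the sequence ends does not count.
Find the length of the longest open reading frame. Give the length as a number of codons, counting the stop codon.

2

Frame 1: AGA GGC CAC ATG TAG GGT ATA — ATG at 10, stop TAG at 13 → 6 nt.
Frame 2: GAG GCC ACA TGT AGG GTA TAA — no ATG→stop ORF.
Frame 3: AGG CCA CAT GTA GGG TAT — no ATG→stop ORF.
Longest: frame 1, positions 10–15, 6 nt = 2 codons = 1 aa. → 2 codons.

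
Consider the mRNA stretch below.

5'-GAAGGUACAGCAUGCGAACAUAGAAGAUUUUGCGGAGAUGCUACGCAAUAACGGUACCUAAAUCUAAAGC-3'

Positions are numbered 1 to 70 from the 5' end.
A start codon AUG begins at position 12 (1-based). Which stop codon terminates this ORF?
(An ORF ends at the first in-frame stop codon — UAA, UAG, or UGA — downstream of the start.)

Codons from position 12: AUG (12–14), CGA (15–17), ACA (18–20), UAG (21–23).
The first in-frame stop codon is UAG.

UAG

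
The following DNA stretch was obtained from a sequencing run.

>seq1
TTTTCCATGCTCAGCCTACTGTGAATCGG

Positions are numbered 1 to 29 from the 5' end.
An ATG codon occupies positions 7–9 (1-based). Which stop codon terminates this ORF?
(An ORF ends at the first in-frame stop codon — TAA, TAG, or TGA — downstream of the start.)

Codons from position 7: ATG (7–9), CTC (10–12), AGC (13–15), CTA (16–18), CTG (19–21), TGA (22–24).
The first in-frame stop codon is TGA.

TGA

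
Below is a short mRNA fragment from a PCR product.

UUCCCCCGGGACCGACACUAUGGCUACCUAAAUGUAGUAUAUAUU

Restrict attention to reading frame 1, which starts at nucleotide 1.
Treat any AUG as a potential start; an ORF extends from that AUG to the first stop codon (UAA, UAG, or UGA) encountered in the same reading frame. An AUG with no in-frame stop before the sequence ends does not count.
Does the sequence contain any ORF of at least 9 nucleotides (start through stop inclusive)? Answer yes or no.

Frame 1: UUC CCC CGG GAC CGA CAC UAU GGC UAC CUA AAU GUA GUA UAU AUU — no AUG→stop ORF.
Largest ORF found is 0 nucleotides < 9, so no.

no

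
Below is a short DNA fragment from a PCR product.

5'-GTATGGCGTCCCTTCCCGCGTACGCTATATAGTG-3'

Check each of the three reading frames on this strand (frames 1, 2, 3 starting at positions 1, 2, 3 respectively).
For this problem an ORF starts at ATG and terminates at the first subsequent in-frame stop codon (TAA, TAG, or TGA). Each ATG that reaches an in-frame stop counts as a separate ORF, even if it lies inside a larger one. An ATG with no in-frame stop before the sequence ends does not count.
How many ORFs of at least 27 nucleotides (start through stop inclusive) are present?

Frame 1: GTA TGG CGT CCC TTC CCG CGT ACG CTA TAT AGT — no ATG→stop ORF.
Frame 2: TAT GGC GTC CCT TCC CGC GTA CGC TAT ATA GTG — no ATG→stop ORF.
Frame 3: ATG GCG TCC CTT CCC GCG TAC GCT ATA TAG — ATG at 3, stop TAG at 30 → 30 nt.
ORFs ≥ 27 nucleotides: frame 3 3–32 (30 nucleotides). Count = 1.

1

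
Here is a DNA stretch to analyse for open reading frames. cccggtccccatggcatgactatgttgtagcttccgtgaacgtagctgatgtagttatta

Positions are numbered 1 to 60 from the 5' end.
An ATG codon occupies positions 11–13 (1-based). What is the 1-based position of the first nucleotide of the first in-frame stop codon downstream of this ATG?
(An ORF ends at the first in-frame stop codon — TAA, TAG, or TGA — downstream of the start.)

Codons from position 11: ATG (11–13), GCA (14–16), TGA (17–19).
TGA is a stop codon; it begins at position 17.

17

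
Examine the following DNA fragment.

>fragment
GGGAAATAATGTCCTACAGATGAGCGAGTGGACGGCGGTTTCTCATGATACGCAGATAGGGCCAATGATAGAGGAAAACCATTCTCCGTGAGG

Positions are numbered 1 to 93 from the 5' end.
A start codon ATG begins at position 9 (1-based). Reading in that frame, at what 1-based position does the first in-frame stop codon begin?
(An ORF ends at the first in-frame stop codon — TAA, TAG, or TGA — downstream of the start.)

21

Codons from position 9: ATG (9–11), TCC (12–14), TAC (15–17), AGA (18–20), TGA (21–23).
TGA is a stop codon; it begins at position 21.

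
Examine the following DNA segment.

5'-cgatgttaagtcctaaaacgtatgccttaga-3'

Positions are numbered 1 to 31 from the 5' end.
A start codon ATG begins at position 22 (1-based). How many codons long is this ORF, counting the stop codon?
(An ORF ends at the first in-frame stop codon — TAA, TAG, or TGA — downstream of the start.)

3

Codons from position 22: ATG (22–24), CCT (25–27), TAG (28–30).
TAG is the first in-frame stop; that's 3 codons including the stop.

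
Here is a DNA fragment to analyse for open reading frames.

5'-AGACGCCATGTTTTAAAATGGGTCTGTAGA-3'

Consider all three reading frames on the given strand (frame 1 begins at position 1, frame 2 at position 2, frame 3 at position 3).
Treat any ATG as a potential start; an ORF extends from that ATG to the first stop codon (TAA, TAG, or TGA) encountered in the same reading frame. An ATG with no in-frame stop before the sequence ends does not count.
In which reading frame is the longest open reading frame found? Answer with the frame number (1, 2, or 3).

3

Frame 1: AGA CGC CAT GTT TTA AAA TGG GTC TGT AGA — no ATG→stop ORF.
Frame 2: GAC GCC ATG TTT TAA AAT GGG TCT GTA — ATG at 8, stop TAA at 14 → 9 nt.
Frame 3: ACG CCA TGT TTT AAA ATG GGT CTG TAG — ATG at 18, stop TAG at 27 → 12 nt.
Longest ORF is 12 nt in frame 3 (positions 18–29).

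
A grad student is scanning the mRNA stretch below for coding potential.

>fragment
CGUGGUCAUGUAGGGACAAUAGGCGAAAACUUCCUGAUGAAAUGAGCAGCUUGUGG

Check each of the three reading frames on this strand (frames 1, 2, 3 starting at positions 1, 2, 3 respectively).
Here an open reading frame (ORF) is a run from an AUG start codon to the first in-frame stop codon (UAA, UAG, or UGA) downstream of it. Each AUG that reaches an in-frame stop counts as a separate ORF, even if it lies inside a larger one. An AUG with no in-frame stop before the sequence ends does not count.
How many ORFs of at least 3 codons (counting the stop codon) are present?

1

Frame 1: CGU GGU CAU GUA GGG ACA AUA GGC GAA AAC UUC CUG AUG AAA UGA GCA GCU UGU — AUG at 37, stop UGA at 43 → 9 nt.
Frame 2: GUG GUC AUG UAG GGA CAA UAG GCG AAA ACU UCC UGA UGA AAU GAG CAG CUU GUG — AUG at 8, stop UAG at 11 → 6 nt.
Frame 3: UGG UCA UGU AGG GAC AAU AGG CGA AAA CUU CCU GAU GAA AUG AGC AGC UUG UGG — no AUG→stop ORF.
ORFs ≥ 3 codons: frame 1 37–45 (3 codons). Count = 1.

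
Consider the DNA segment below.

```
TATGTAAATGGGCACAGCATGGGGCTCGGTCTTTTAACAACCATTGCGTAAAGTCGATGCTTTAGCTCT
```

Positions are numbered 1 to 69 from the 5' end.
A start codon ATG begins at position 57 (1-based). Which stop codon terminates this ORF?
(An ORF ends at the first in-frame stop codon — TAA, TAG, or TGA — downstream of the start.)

TAG

Codons from position 57: ATG (57–59), CTT (60–62), TAG (63–65).
The first in-frame stop codon is TAG.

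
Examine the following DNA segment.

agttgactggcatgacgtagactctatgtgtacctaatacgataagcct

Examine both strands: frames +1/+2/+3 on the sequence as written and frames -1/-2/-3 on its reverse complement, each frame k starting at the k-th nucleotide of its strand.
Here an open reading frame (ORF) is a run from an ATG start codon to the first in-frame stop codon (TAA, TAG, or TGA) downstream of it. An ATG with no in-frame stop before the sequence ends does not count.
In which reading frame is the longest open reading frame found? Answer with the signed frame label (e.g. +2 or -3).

+2

Reverse complement (5'→3'): AGGCTTATCGTATTAGGTACACATAGAGTCTACGTCATGCCAGTCAACT
Frame +1: AGT TGA CTG GCA TGA CGT AGA CTC TAT GTG TAC CTA ATA CGA TAA GCC — no ATG→stop ORF.
Frame +2: GTT GAC TGG CAT GAC GTA GAC TCT ATG TGT ACC TAA TAC GAT AAG CCT — ATG at 26, stop TAA at 35 → 12 nt.
Frame +3: TTG ACT GGC ATG ACG TAG ACT CTA TGT GTA CCT AAT ACG ATA AGC — ATG at 12, stop TAG at 18 → 9 nt.
Frame -1: AGG CTT ATC GTA TTA GGT ACA CAT AGA GTC TAC GTC ATG CCA GTC AAC — no ATG→stop ORF.
Frame -2: GGC TTA TCG TAT TAG GTA CAC ATA GAG TCT ACG TCA TGC CAG TCA ACT — no ATG→stop ORF.
Frame -3: GCT TAT CGT ATT AGG TAC ACA TAG AGT CTA CGT CAT GCC AGT CAA — no ATG→stop ORF.
Longest ORF is 12 nt in frame +2 (positions 26–37).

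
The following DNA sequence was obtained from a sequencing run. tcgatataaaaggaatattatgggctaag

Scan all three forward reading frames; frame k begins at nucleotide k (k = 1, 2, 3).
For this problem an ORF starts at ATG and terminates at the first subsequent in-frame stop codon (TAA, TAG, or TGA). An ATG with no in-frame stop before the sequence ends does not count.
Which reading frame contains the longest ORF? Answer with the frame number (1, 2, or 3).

Frame 1: TCG ATA TAA AAG GAA TAT TAT GGG CTA — no ATG→stop ORF.
Frame 2: CGA TAT AAA AGG AAT ATT ATG GGC TAA — ATG at 20, stop TAA at 26 → 9 nt.
Frame 3: GAT ATA AAA GGA ATA TTA TGG GCT AAG — no ATG→stop ORF.
Longest ORF is 9 nt in frame 2 (positions 20–28).

2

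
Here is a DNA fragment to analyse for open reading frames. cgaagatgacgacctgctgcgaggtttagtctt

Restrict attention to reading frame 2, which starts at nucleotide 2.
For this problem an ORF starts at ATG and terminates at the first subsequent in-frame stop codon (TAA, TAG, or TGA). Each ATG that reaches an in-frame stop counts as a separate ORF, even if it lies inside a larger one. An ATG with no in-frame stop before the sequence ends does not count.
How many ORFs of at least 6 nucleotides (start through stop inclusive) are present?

0

Frame 2: GAA GAT GAC GAC CTG CTG CGA GGT TTA GTC — no ATG→stop ORF.
No ORF reaches 6 nucleotides. Count = 0.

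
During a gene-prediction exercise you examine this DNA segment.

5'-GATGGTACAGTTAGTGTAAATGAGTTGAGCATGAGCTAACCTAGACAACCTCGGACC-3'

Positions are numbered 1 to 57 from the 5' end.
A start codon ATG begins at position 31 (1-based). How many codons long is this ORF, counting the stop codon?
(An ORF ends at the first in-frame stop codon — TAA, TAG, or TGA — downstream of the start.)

3

Codons from position 31: ATG (31–33), AGC (34–36), TAA (37–39).
TAA is the first in-frame stop; that's 3 codons including the stop.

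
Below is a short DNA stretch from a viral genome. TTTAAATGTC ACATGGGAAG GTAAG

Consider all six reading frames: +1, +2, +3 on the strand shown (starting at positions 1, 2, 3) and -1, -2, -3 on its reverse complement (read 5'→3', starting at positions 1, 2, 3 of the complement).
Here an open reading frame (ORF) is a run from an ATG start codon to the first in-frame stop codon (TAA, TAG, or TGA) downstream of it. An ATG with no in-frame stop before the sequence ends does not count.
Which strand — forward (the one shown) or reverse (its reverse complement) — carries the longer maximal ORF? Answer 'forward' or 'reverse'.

Reverse complement (5'→3'): CTTACCTTCCCATGTGACATTTAAA
Frame +1: TTT AAA TGT CAC ATG GGA AGG TAA — ATG at 13, stop TAA at 22 → 12 nt.
Frame +2: TTA AAT GTC ACA TGG GAA GGT AAG — no ATG→stop ORF.
Frame +3: TAA ATG TCA CAT GGG AAG GTA — no ATG→stop ORF.
Frame -1: CTT ACC TTC CCA TGT GAC ATT TAA — no ATG→stop ORF.
Frame -2: TTA CCT TCC CAT GTG ACA TTT AAA — no ATG→stop ORF.
Frame -3: TAC CTT CCC ATG TGA CAT TTA — ATG at 12, stop TGA at 15 → 6 nt.
Forward-strand max 12 nt; reverse-strand max 6 nt. The forward strand has the longer ORF.

forward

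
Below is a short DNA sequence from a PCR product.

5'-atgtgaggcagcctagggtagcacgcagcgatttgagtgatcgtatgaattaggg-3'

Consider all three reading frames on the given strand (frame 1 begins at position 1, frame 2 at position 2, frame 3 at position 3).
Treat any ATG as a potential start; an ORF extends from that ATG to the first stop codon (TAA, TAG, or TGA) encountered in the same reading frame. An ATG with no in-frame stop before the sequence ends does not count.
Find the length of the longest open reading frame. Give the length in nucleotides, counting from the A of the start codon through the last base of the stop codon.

9

Frame 1: ATG TGA GGC AGC CTA GGG TAG CAC GCA GCG ATT TGA GTG ATC GTA TGA ATT AGG — ATG at 1, stop TGA at 4 → 6 nt.
Frame 2: TGT GAG GCA GCC TAG GGT AGC ACG CAG CGA TTT GAG TGA TCG TAT GAA TTA GGG — no ATG→stop ORF.
Frame 3: GTG AGG CAG CCT AGG GTA GCA CGC AGC GAT TTG AGT GAT CGT ATG AAT TAG — ATG at 45, stop TAG at 51 → 9 nt.
Longest: frame 3, positions 45–53, 9 nt = 3 codons = 2 aa. → 9 nucleotides.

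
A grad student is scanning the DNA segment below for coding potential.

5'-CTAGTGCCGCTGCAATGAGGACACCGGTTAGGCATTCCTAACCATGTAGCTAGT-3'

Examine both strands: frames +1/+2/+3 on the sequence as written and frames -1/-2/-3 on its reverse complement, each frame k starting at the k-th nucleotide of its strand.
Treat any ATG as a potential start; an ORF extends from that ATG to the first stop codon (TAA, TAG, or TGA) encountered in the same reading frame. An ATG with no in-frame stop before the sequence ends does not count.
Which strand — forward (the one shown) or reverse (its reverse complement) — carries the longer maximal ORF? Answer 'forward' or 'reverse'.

forward

Reverse complement (5'→3'): ACTAGCTACATGGTTAGGAATGCCTAACCGGTGTCCTCATTGCAGCGGCACTAG
Frame +1: CTA GTG CCG CTG CAA TGA GGA CAC CGG TTA GGC ATT CCT AAC CAT GTA GCT AGT — no ATG→stop ORF.
Frame +2: TAG TGC CGC TGC AAT GAG GAC ACC GGT TAG GCA TTC CTA ACC ATG TAG CTA — ATG at 44, stop TAG at 47 → 6 nt.
Frame +3: AGT GCC GCT GCA ATG AGG ACA CCG GTT AGG CAT TCC TAA CCA TGT AGC TAG — ATG at 15, stop TAA at 39 → 27 nt.
Frame -1: ACT AGC TAC ATG GTT AGG AAT GCC TAA CCG GTG TCC TCA TTG CAG CGG CAC TAG — ATG at 10, stop TAA at 25 → 18 nt.
Frame -2: CTA GCT ACA TGG TTA GGA ATG CCT AAC CGG TGT CCT CAT TGC AGC GGC ACT — no ATG→stop ORF.
Frame -3: TAG CTA CAT GGT TAG GAA TGC CTA ACC GGT GTC CTC ATT GCA GCG GCA CTA — no ATG→stop ORF.
Forward-strand max 27 nt; reverse-strand max 18 nt. The forward strand has the longer ORF.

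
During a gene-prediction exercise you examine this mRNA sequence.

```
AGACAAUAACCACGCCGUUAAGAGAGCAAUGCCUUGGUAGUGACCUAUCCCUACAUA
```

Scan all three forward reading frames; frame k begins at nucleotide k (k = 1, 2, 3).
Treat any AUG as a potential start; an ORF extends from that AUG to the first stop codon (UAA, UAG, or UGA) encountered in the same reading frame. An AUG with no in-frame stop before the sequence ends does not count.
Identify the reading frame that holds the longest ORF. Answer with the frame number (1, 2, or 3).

Frame 1: AGA CAA UAA CCA CGC CGU UAA GAG AGC AAU GCC UUG GUA GUG ACC UAU CCC UAC AUA — no AUG→stop ORF.
Frame 2: GAC AAU AAC CAC GCC GUU AAG AGA GCA AUG CCU UGG UAG UGA CCU AUC CCU ACA — AUG at 29, stop UAG at 38 → 12 nt.
Frame 3: ACA AUA ACC ACG CCG UUA AGA GAG CAA UGC CUU GGU AGU GAC CUA UCC CUA CAU — no AUG→stop ORF.
Longest ORF is 12 nt in frame 2 (positions 29–40).

2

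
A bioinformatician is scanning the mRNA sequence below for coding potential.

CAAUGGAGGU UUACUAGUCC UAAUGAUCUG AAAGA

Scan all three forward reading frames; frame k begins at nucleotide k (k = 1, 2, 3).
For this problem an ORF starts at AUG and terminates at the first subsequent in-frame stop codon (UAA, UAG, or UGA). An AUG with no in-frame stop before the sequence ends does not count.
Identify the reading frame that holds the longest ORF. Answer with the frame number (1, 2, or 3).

3

Frame 1: CAA UGG AGG UUU ACU AGU CCU AAU GAU CUG AAA — no AUG→stop ORF.
Frame 2: AAU GGA GGU UUA CUA GUC CUA AUG AUC UGA AAG — AUG at 23, stop UGA at 29 → 9 nt.
Frame 3: AUG GAG GUU UAC UAG UCC UAA UGA UCU GAA AGA — AUG at 3, stop UAG at 15 → 15 nt.
Longest ORF is 15 nt in frame 3 (positions 3–17).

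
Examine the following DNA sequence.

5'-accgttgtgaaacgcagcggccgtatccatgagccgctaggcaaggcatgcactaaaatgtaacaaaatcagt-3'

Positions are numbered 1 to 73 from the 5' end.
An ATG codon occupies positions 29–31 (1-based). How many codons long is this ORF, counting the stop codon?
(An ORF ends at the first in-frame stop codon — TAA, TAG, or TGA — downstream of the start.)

4

Codons from position 29: ATG (29–31), AGC (32–34), CGC (35–37), TAG (38–40).
TAG is the first in-frame stop; that's 4 codons including the stop.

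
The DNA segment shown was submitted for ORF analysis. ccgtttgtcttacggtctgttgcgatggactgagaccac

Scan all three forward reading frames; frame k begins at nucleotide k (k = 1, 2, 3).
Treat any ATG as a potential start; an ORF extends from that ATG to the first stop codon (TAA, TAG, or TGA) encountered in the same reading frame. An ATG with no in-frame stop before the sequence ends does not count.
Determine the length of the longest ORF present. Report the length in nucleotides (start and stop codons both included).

9

Frame 1: CCG TTT GTC TTA CGG TCT GTT GCG ATG GAC TGA GAC CAC — ATG at 25, stop TGA at 31 → 9 nt.
Frame 2: CGT TTG TCT TAC GGT CTG TTG CGA TGG ACT GAG ACC — no ATG→stop ORF.
Frame 3: GTT TGT CTT ACG GTC TGT TGC GAT GGA CTG AGA CCA — no ATG→stop ORF.
Longest: frame 1, positions 25–33, 9 nt = 3 codons = 2 aa. → 9 nucleotides.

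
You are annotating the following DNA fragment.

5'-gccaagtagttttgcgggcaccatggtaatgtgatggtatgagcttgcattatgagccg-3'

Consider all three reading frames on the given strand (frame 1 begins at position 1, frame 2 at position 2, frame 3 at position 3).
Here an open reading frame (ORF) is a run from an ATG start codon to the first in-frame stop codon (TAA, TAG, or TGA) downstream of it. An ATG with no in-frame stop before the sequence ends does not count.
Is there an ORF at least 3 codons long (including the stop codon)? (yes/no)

Frame 1: GCC AAG TAG TTT TGC GGG CAC CAT GGT AAT GTG ATG GTA TGA GCT TGC ATT ATG AGC — ATG at 34, stop TGA at 40 → 9 nt.
Frame 2: CCA AGT AGT TTT GCG GGC ACC ATG GTA ATG TGA TGG TAT GAG CTT GCA TTA TGA GCC — ATG at 23, stop TGA at 32 → 12 nt; ATG at 29, stop TGA at 32 → 6 nt.
Frame 3: CAA GTA GTT TTG CGG GCA CCA TGG TAA TGT GAT GGT ATG AGC TTG CAT TAT GAG CCG — no ATG→stop ORF.
Frame 1 has an ORF of 3 codons (positions 34–42) ≥ 3, so yes.

yes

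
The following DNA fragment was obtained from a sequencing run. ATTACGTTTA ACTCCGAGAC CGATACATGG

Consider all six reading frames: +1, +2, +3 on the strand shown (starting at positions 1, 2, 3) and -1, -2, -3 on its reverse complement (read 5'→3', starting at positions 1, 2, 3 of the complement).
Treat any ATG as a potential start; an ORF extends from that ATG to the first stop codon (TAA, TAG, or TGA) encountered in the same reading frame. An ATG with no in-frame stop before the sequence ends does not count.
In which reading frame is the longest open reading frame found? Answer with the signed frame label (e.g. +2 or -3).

-3

Reverse complement (5'→3'): CCATGTATCGGTCTCGGAGTTAAACGTAAT
Frame +1: ATT ACG TTT AAC TCC GAG ACC GAT ACA TGG — no ATG→stop ORF.
Frame +2: TTA CGT TTA ACT CCG AGA CCG ATA CAT — no ATG→stop ORF.
Frame +3: TAC GTT TAA CTC CGA GAC CGA TAC ATG — no ATG→stop ORF.
Frame -1: CCA TGT ATC GGT CTC GGA GTT AAA CGT AAT — no ATG→stop ORF.
Frame -2: CAT GTA TCG GTC TCG GAG TTA AAC GTA — no ATG→stop ORF.
Frame -3: ATG TAT CGG TCT CGG AGT TAA ACG TAA — ATG at 3, stop TAA at 21 → 21 nt.
Longest ORF is 21 nt in frame -3 (positions 3–23).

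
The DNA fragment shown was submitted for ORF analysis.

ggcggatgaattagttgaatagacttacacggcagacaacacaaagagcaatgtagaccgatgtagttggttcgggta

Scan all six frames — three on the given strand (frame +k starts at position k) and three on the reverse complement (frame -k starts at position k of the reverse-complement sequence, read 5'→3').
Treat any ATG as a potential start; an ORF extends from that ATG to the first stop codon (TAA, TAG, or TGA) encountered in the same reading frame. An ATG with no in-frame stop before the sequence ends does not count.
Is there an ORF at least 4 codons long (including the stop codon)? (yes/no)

no

Reverse complement (5'→3'): TACCCGAACCAACTACATCGGTCTACATTGCTCTTTGTGTTGTCTGCCGTGTAAGTCTATTCAACTAATTCATCCGCC
Frame +1: GGC GGA TGA ATT AGT TGA ATA GAC TTA CAC GGC AGA CAA CAC AAA GAG CAA TGT AGA CCG ATG TAG TTG GTT CGG GTA — ATG at 61, stop TAG at 64 → 6 nt.
Frame +2: GCG GAT GAA TTA GTT GAA TAG ACT TAC ACG GCA GAC AAC ACA AAG AGC AAT GTA GAC CGA TGT AGT TGG TTC GGG — no ATG→stop ORF.
Frame +3: CGG ATG AAT TAG TTG AAT AGA CTT ACA CGG CAG ACA ACA CAA AGA GCA ATG TAG ACC GAT GTA GTT GGT TCG GGT — ATG at 6, stop TAG at 12 → 9 nt; ATG at 51, stop TAG at 54 → 6 nt.
Frame -1: TAC CCG AAC CAA CTA CAT CGG TCT ACA TTG CTC TTT GTG TTG TCT GCC GTG TAA GTC TAT TCA ACT AAT TCA TCC GCC — no ATG→stop ORF.
Frame -2: ACC CGA ACC AAC TAC ATC GGT CTA CAT TGC TCT TTG TGT TGT CTG CCG TGT AAG TCT ATT CAA CTA ATT CAT CCG — no ATG→stop ORF.
Frame -3: CCC GAA CCA ACT ACA TCG GTC TAC ATT GCT CTT TGT GTT GTC TGC CGT GTA AGT CTA TTC AAC TAA TTC ATC CGC — no ATG→stop ORF.
Largest ORF found is 3 codons < 4, so no.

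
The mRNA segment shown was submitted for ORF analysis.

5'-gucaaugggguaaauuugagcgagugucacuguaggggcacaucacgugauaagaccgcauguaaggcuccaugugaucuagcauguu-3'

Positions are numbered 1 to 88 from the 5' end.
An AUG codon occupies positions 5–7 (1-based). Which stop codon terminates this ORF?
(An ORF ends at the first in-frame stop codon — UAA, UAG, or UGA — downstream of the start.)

UAA

Codons from position 5: AUG (5–7), GGG (8–10), UAA (11–13).
The first in-frame stop codon is UAA.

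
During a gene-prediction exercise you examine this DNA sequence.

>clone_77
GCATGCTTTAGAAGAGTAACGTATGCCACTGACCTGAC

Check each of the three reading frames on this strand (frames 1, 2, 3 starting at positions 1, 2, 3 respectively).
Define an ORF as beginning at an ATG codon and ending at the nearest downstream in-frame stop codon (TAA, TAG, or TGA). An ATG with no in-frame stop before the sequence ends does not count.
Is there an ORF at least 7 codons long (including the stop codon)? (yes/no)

no

Frame 1: GCA TGC TTT AGA AGA GTA ACG TAT GCC ACT GAC CTG — no ATG→stop ORF.
Frame 2: CAT GCT TTA GAA GAG TAA CGT ATG CCA CTG ACC TGA — ATG at 23, stop TGA at 35 → 15 nt.
Frame 3: ATG CTT TAG AAG AGT AAC GTA TGC CAC TGA CCT GAC — ATG at 3, stop TAG at 9 → 9 nt.
Largest ORF found is 5 codons < 7, so no.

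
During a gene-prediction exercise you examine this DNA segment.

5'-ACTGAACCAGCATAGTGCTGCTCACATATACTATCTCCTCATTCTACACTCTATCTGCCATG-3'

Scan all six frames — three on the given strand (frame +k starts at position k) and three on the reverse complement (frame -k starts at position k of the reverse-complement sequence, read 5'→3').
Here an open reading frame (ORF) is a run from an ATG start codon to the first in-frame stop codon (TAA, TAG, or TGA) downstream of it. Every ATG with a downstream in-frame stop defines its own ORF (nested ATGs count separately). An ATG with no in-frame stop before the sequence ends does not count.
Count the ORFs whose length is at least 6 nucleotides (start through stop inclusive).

Reverse complement (5'→3'): CATGGCAGATAGAGTGTAGAATGAGGAGATAGTATATGTGAGCAGCACTATGCTGGTTCAGT
Frame +1: ACT GAA CCA GCA TAG TGC TGC TCA CAT ATA CTA TCT CCT CAT TCT ACA CTC TAT CTG CCA — no ATG→stop ORF.
Frame +2: CTG AAC CAG CAT AGT GCT GCT CAC ATA TAC TAT CTC CTC ATT CTA CAC TCT ATC TGC CAT — no ATG→stop ORF.
Frame +3: TGA ACC AGC ATA GTG CTG CTC ACA TAT ACT ATC TCC TCA TTC TAC ACT CTA TCT GCC ATG — no ATG→stop ORF.
Frame -1: CAT GGC AGA TAG AGT GTA GAA TGA GGA GAT AGT ATA TGT GAG CAG CAC TAT GCT GGT TCA — no ATG→stop ORF.
Frame -2: ATG GCA GAT AGA GTG TAG AAT GAG GAG ATA GTA TAT GTG AGC AGC ACT ATG CTG GTT CAG — ATG at 2, stop TAG at 17 → 18 nt.
Frame -3: TGG CAG ATA GAG TGT AGA ATG AGG AGA TAG TAT ATG TGA GCA GCA CTA TGC TGG TTC AGT — ATG at 21, stop TAG at 30 → 12 nt; ATG at 36, stop TGA at 39 → 6 nt.
ORFs ≥ 6 nucleotides: frame -2 2–19 (18 nucleotides), frame -3 21–32 (12 nucleotides), frame -3 36–41 (6 nucleotides). Count = 3.

3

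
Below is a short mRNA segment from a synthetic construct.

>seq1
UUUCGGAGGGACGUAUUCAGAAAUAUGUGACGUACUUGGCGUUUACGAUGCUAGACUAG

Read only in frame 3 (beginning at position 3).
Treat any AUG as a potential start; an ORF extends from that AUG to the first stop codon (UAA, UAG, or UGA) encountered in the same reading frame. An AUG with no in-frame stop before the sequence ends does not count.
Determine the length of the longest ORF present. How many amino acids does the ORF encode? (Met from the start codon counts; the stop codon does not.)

3

Frame 3: UCG GAG GGA CGU AUU CAG AAA UAU GUG ACG UAC UUG GCG UUU ACG AUG CUA GAC UAG — AUG at 48, stop UAG at 57 → 12 nt.
Longest: frame 3, positions 48–59, 12 nt = 4 codons = 3 aa. → 3 amino acids.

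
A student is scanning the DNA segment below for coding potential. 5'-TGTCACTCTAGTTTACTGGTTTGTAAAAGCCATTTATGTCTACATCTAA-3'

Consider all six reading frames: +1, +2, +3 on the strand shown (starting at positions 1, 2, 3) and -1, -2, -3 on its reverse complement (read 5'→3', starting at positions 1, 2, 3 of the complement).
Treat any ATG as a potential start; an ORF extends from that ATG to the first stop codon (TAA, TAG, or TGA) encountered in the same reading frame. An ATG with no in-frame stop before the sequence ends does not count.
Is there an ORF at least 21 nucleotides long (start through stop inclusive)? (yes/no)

yes

Reverse complement (5'→3'): TTAGATGTAGACATAAATGGCTTTTACAAACCAGTAAACTAGAGTGACA
Frame +1: TGT CAC TCT AGT TTA CTG GTT TGT AAA AGC CAT TTA TGT CTA CAT CTA — no ATG→stop ORF.
Frame +2: GTC ACT CTA GTT TAC TGG TTT GTA AAA GCC ATT TAT GTC TAC ATC TAA — no ATG→stop ORF.
Frame +3: TCA CTC TAG TTT ACT GGT TTG TAA AAG CCA TTT ATG TCT ACA TCT — no ATG→stop ORF.
Frame -1: TTA GAT GTA GAC ATA AAT GGC TTT TAC AAA CCA GTA AAC TAG AGT GAC — no ATG→stop ORF.
Frame -2: TAG ATG TAG ACA TAA ATG GCT TTT ACA AAC CAG TAA ACT AGA GTG ACA — ATG at 5, stop TAG at 8 → 6 nt; ATG at 17, stop TAA at 35 → 21 nt.
Frame -3: AGA TGT AGA CAT AAA TGG CTT TTA CAA ACC AGT AAA CTA GAG TGA — no ATG→stop ORF.
Frame -2 has an ORF of 21 nucleotides (positions 17–37) ≥ 21, so yes.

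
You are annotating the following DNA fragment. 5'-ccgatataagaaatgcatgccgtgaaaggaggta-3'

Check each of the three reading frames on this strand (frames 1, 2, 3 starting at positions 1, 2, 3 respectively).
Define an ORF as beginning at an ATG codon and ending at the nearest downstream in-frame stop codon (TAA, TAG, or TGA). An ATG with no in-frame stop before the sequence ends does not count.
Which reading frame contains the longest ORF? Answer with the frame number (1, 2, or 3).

2

Frame 1: CCG ATA TAA GAA ATG CAT GCC GTG AAA GGA GGT — no ATG→stop ORF.
Frame 2: CGA TAT AAG AAA TGC ATG CCG TGA AAG GAG GTA — ATG at 17, stop TGA at 23 → 9 nt.
Frame 3: GAT ATA AGA AAT GCA TGC CGT GAA AGG AGG — no ATG→stop ORF.
Longest ORF is 9 nt in frame 2 (positions 17–25).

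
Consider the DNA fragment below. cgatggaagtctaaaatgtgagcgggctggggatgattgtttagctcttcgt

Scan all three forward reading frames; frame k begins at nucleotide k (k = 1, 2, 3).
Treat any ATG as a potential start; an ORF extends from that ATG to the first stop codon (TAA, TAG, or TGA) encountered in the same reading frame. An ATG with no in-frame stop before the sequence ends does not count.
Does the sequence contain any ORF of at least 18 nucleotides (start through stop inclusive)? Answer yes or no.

no

Frame 1: CGA TGG AAG TCT AAA ATG TGA GCG GGC TGG GGA TGA TTG TTT AGC TCT TCG — ATG at 16, stop TGA at 19 → 6 nt.
Frame 2: GAT GGA AGT CTA AAA TGT GAG CGG GCT GGG GAT GAT TGT TTA GCT CTT CGT — no ATG→stop ORF.
Frame 3: ATG GAA GTC TAA AAT GTG AGC GGG CTG GGG ATG ATT GTT TAG CTC TTC — ATG at 3, stop TAA at 12 → 12 nt; ATG at 33, stop TAG at 42 → 12 nt.
Largest ORF found is 12 nucleotides < 18, so no.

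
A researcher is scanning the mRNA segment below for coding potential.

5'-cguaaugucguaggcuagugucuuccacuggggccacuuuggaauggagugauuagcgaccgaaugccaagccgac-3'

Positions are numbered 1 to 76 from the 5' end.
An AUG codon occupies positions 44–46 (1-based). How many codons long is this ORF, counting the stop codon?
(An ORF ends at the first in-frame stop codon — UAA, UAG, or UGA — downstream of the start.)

3

Codons from position 44: AUG (44–46), GAG (47–49), UGA (50–52).
UGA is the first in-frame stop; that's 3 codons including the stop.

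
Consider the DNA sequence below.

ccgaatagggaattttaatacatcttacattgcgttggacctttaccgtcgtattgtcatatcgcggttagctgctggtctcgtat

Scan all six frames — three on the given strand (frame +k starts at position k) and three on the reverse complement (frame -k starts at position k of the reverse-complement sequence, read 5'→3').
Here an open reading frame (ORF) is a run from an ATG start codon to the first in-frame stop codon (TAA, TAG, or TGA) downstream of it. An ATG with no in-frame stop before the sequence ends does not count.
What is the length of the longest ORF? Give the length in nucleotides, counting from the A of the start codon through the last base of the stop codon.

Reverse complement (5'→3'): ATACGAGACCAGCAGCTAACCGCGATATGACAATACGACGGTAAAGGTCCAACGCAATGTAAGATGTATTAAAATTCCCTATTCGG
Frame +1: CCG AAT AGG GAA TTT TAA TAC ATC TTA CAT TGC GTT GGA CCT TTA CCG TCG TAT TGT CAT ATC GCG GTT AGC TGC TGG TCT CGT — no ATG→stop ORF.
Frame +2: CGA ATA GGG AAT TTT AAT ACA TCT TAC ATT GCG TTG GAC CTT TAC CGT CGT ATT GTC ATA TCG CGG TTA GCT GCT GGT CTC GTA — no ATG→stop ORF.
Frame +3: GAA TAG GGA ATT TTA ATA CAT CTT ACA TTG CGT TGG ACC TTT ACC GTC GTA TTG TCA TAT CGC GGT TAG CTG CTG GTC TCG TAT — no ATG→stop ORF.
Frame -1: ATA CGA GAC CAG CAG CTA ACC GCG ATA TGA CAA TAC GAC GGT AAA GGT CCA ACG CAA TGT AAG ATG TAT TAA AAT TCC CTA TTC — ATG at 64, stop TAA at 70 → 9 nt.
Frame -2: TAC GAG ACC AGC AGC TAA CCG CGA TAT GAC AAT ACG ACG GTA AAG GTC CAA CGC AAT GTA AGA TGT ATT AAA ATT CCC TAT TCG — no ATG→stop ORF.
Frame -3: ACG AGA CCA GCA GCT AAC CGC GAT ATG ACA ATA CGA CGG TAA AGG TCC AAC GCA ATG TAA GAT GTA TTA AAA TTC CCT ATT CGG — ATG at 27, stop TAA at 42 → 18 nt; ATG at 57, stop TAA at 60 → 6 nt.
Longest: frame -3, positions 27–44, 18 nt = 6 codons = 5 aa. → 18 nucleotides.

18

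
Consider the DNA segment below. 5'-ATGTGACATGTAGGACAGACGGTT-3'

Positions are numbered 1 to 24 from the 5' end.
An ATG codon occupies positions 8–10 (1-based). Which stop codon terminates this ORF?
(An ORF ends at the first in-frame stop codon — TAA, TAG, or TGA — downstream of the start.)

TAG

Codons from position 8: ATG (8–10), TAG (11–13).
The first in-frame stop codon is TAG.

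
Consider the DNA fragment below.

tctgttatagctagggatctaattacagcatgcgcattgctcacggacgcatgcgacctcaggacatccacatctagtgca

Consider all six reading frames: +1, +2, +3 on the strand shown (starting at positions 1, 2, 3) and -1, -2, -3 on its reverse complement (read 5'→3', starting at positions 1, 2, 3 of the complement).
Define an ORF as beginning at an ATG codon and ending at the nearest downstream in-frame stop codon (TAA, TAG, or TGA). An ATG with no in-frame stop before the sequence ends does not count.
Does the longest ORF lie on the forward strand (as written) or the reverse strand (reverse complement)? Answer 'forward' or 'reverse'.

Reverse complement (5'→3'): TGCACTAGATGTGGATGTCCTGAGGTCGCATGCGTCCGTGAGCAATGCGCATGCTGTAATTAGATCCCTAGCTATAACAGA
Frame +1: TCT GTT ATA GCT AGG GAT CTA ATT ACA GCA TGC GCA TTG CTC ACG GAC GCA TGC GAC CTC AGG ACA TCC ACA TCT AGT GCA — no ATG→stop ORF.
Frame +2: CTG TTA TAG CTA GGG ATC TAA TTA CAG CAT GCG CAT TGC TCA CGG ACG CAT GCG ACC TCA GGA CAT CCA CAT CTA GTG — no ATG→stop ORF.
Frame +3: TGT TAT AGC TAG GGA TCT AAT TAC AGC ATG CGC ATT GCT CAC GGA CGC ATG CGA CCT CAG GAC ATC CAC ATC TAG TGC — ATG at 30, stop TAG at 75 → 48 nt; ATG at 51, stop TAG at 75 → 27 nt.
Frame -1: TGC ACT AGA TGT GGA TGT CCT GAG GTC GCA TGC GTC CGT GAG CAA TGC GCA TGC TGT AAT TAG ATC CCT AGC TAT AAC AGA — no ATG→stop ORF.
Frame -2: GCA CTA GAT GTG GAT GTC CTG AGG TCG CAT GCG TCC GTG AGC AAT GCG CAT GCT GTA ATT AGA TCC CTA GCT ATA ACA — no ATG→stop ORF.
Frame -3: CAC TAG ATG TGG ATG TCC TGA GGT CGC ATG CGT CCG TGA GCA ATG CGC ATG CTG TAA TTA GAT CCC TAG CTA TAA CAG — ATG at 9, stop TGA at 21 → 15 nt; ATG at 15, stop TGA at 21 → 9 nt; ATG at 30, stop TGA at 39 → 12 nt; ATG at 45, stop TAA at 57 → 15 nt; ATG at 51, stop TAA at 57 → 9 nt.
Forward-strand max 48 nt; reverse-strand max 15 nt. The forward strand has the longer ORF.

forward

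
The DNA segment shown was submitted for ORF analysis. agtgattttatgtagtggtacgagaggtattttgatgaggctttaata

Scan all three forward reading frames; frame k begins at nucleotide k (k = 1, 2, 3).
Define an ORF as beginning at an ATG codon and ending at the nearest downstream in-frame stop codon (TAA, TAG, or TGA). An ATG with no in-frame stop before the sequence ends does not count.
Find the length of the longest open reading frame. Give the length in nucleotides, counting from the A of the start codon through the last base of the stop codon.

12

Frame 1: AGT GAT TTT ATG TAG TGG TAC GAG AGG TAT TTT GAT GAG GCT TTA ATA — ATG at 10, stop TAG at 13 → 6 nt.
Frame 2: GTG ATT TTA TGT AGT GGT ACG AGA GGT ATT TTG ATG AGG CTT TAA — ATG at 35, stop TAA at 44 → 12 nt.
Frame 3: TGA TTT TAT GTA GTG GTA CGA GAG GTA TTT TGA TGA GGC TTT AAT — no ATG→stop ORF.
Longest: frame 2, positions 35–46, 12 nt = 4 codons = 3 aa. → 12 nucleotides.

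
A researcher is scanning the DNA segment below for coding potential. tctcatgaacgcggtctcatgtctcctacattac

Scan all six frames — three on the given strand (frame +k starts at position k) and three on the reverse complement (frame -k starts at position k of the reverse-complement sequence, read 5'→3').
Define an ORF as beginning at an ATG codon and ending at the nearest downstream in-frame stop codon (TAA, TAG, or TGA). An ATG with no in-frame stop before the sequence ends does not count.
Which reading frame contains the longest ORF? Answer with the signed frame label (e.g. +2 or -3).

Reverse complement (5'→3'): GTAATGTAGGAGACATGAGACCGCGTTCATGAGA
Frame +1: TCT CAT GAA CGC GGT CTC ATG TCT CCT ACA TTA — no ATG→stop ORF.
Frame +2: CTC ATG AAC GCG GTC TCA TGT CTC CTA CAT TAC — no ATG→stop ORF.
Frame +3: TCA TGA ACG CGG TCT CAT GTC TCC TAC ATT — no ATG→stop ORF.
Frame -1: GTA ATG TAG GAG ACA TGA GAC CGC GTT CAT GAG — ATG at 4, stop TAG at 7 → 6 nt.
Frame -2: TAA TGT AGG AGA CAT GAG ACC GCG TTC ATG AGA — no ATG→stop ORF.
Frame -3: AAT GTA GGA GAC ATG AGA CCG CGT TCA TGA — ATG at 15, stop TGA at 30 → 18 nt.
Longest ORF is 18 nt in frame -3 (positions 15–32).

-3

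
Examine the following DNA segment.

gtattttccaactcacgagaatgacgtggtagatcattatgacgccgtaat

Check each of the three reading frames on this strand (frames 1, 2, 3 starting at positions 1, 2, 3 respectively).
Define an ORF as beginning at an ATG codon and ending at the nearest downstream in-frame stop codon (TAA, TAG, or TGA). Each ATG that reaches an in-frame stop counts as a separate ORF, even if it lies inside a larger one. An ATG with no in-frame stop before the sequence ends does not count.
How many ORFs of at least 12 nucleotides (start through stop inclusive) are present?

Frame 1: GTA TTT TCC AAC TCA CGA GAA TGA CGT GGT AGA TCA TTA TGA CGC CGT AAT — no ATG→stop ORF.
Frame 2: TAT TTT CCA ACT CAC GAG AAT GAC GTG GTA GAT CAT TAT GAC GCC GTA — no ATG→stop ORF.
Frame 3: ATT TTC CAA CTC ACG AGA ATG ACG TGG TAG ATC ATT ATG ACG CCG TAA — ATG at 21, stop TAG at 30 → 12 nt; ATG at 39, stop TAA at 48 → 12 nt.
ORFs ≥ 12 nucleotides: frame 3 21–32 (12 nucleotides), frame 3 39–50 (12 nucleotides). Count = 2.

2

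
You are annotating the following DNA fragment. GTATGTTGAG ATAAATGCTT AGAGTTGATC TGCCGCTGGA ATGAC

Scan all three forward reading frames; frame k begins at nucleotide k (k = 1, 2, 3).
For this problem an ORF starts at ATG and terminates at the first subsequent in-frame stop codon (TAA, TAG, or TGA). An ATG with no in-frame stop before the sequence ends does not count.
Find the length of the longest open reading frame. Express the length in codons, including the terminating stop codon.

10

Frame 1: GTA TGT TGA GAT AAA TGC TTA GAG TTG ATC TGC CGC TGG AAT GAC — no ATG→stop ORF.
Frame 2: TAT GTT GAG ATA AAT GCT TAG AGT TGA TCT GCC GCT GGA ATG — no ATG→stop ORF.
Frame 3: ATG TTG AGA TAA ATG CTT AGA GTT GAT CTG CCG CTG GAA TGA — ATG at 3, stop TAA at 12 → 12 nt; ATG at 15, stop TGA at 42 → 30 nt.
Longest: frame 3, positions 15–44, 30 nt = 10 codons = 9 aa. → 10 codons.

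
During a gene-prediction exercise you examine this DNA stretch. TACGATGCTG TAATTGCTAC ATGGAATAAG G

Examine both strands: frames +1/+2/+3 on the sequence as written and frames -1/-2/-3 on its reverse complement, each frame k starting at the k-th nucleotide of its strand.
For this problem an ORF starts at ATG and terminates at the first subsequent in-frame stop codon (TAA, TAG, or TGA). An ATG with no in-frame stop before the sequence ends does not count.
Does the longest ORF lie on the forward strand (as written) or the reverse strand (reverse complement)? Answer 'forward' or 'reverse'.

forward

Reverse complement (5'→3'): CCTTATTCCATGTAGCAATTACAGCATCGTA
Frame +1: TAC GAT GCT GTA ATT GCT ACA TGG AAT AAG — no ATG→stop ORF.
Frame +2: ACG ATG CTG TAA TTG CTA CAT GGA ATA AGG — ATG at 5, stop TAA at 11 → 9 nt.
Frame +3: CGA TGC TGT AAT TGC TAC ATG GAA TAA — ATG at 21, stop TAA at 27 → 9 nt.
Frame -1: CCT TAT TCC ATG TAG CAA TTA CAG CAT CGT — ATG at 10, stop TAG at 13 → 6 nt.
Frame -2: CTT ATT CCA TGT AGC AAT TAC AGC ATC GTA — no ATG→stop ORF.
Frame -3: TTA TTC CAT GTA GCA ATT ACA GCA TCG — no ATG→stop ORF.
Forward-strand max 9 nt; reverse-strand max 6 nt. The forward strand has the longer ORF.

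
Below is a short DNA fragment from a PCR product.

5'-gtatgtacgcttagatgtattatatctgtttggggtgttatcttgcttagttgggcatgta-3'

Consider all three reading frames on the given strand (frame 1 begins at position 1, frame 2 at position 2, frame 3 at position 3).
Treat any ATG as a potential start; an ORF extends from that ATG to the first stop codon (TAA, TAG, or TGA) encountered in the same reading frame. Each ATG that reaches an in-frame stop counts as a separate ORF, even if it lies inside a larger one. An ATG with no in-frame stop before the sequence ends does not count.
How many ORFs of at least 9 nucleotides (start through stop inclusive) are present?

Frame 1: GTA TGT ACG CTT AGA TGT ATT ATA TCT GTT TGG GGT GTT ATC TTG CTT AGT TGG GCA TGT — no ATG→stop ORF.
Frame 2: TAT GTA CGC TTA GAT GTA TTA TAT CTG TTT GGG GTG TTA TCT TGC TTA GTT GGG CAT GTA — no ATG→stop ORF.
Frame 3: ATG TAC GCT TAG ATG TAT TAT ATC TGT TTG GGG TGT TAT CTT GCT TAG TTG GGC ATG — ATG at 3, stop TAG at 12 → 12 nt; ATG at 15, stop TAG at 48 → 36 nt.
ORFs ≥ 9 nucleotides: frame 3 3–14 (12 nucleotides), frame 3 15–50 (36 nucleotides). Count = 2.

2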